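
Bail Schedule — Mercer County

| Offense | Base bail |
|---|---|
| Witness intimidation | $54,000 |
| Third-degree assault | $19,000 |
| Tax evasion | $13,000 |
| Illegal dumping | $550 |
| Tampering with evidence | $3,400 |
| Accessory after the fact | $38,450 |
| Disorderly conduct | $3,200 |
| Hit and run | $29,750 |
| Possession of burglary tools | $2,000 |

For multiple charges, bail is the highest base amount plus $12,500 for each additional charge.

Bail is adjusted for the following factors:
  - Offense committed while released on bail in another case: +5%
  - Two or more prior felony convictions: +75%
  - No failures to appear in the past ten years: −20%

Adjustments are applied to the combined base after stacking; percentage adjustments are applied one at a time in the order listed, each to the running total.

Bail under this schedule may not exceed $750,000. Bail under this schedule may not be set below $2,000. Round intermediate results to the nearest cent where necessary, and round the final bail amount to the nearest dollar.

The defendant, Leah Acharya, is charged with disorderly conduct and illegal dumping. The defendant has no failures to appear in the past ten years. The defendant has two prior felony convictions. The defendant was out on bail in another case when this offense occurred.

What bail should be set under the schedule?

Base amounts from the schedule: disorderly conduct $3,200; illegal dumping $550.
Stacking rule: highest base plus $12,500 per additional charge. Highest is disorderly conduct at $3,200; 1 additional charge → +$12,500. Combined base = $15,700.
Offense committed while released on bail in another case (+5%): $15,700 × 1.05 = $16,485.
Two or more prior felony convictions (+75%): $16,485 × 1.75 = $28,848.75.
No failures to appear in the past ten years (−20%): $28,848.75 × 0.8 = $23,079.
$23,079 is within the $750,000 maximum.
$23,079 is at or above the $2,000 minimum.

$23,079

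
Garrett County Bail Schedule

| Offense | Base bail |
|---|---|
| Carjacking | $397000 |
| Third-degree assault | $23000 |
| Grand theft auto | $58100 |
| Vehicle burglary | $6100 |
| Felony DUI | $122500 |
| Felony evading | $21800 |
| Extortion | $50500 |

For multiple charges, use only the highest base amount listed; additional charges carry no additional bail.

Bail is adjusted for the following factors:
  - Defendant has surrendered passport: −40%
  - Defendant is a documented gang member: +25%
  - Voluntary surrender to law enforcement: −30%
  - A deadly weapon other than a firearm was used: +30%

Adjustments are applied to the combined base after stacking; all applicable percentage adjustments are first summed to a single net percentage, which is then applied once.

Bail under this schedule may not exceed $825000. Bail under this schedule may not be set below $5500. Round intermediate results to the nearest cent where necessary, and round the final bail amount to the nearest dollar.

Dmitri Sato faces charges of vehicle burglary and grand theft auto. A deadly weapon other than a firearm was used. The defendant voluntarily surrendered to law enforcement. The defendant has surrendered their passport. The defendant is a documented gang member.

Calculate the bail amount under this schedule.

$49385

Base amounts from the schedule: vehicle burglary $6100; grand theft auto $58100.
Stacking rule: use the highest base only. Highest is grand theft auto at $58100. Combined base = $58100.
Net percentage adjustment: −40% +25% −30% +30% = −15%. $58100 × 0.85 = $49385.
$49385 is within the $825000 maximum.
$49385 is at or above the $5500 minimum.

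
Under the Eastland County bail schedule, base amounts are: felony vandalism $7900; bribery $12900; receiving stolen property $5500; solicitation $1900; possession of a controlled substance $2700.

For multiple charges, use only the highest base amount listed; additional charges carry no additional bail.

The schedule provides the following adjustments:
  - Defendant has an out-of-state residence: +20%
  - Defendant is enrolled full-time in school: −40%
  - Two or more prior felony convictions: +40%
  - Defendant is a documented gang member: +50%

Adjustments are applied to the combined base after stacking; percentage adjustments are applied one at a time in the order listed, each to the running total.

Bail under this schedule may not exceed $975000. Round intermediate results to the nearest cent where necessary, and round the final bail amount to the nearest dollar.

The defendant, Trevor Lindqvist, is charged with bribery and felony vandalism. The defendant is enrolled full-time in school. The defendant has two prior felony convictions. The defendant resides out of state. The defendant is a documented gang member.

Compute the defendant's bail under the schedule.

$19505

Base amounts from the schedule: bribery $12900; felony vandalism $7900.
Stacking rule: use the highest base only. Highest is bribery at $12900. Combined base = $12900.
Defendant has an out-of-state residence (+20%): $12900 × 1.2 = $15480.
Defendant is enrolled full-time in school (−40%): $15480 × 0.6 = $9288.
Two or more prior felony convictions (+40%): $9288 × 1.4 = $13003.20.
Defendant is a documented gang member (+50%): $13003.20 × 1.5 = $19504.80.
$19504.80 is within the $975000 maximum.
Rounded to the nearest dollar: $19505.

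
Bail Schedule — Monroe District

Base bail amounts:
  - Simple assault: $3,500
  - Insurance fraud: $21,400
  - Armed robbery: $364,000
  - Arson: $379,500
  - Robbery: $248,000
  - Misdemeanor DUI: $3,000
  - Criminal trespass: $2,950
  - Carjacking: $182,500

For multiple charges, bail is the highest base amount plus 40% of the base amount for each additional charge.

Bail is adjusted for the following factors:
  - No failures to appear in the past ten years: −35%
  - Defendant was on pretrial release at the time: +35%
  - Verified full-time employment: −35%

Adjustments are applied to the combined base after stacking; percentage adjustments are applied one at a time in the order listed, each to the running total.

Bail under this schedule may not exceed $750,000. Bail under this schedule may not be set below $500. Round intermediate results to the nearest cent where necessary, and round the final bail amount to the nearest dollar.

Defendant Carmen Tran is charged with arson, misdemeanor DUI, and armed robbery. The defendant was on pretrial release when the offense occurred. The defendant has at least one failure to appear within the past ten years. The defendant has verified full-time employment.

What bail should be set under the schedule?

Base amounts from the schedule: arson $379,500; misdemeanor DUI $3,000; armed robbery $364,000.
Stacking rule: highest base plus 40% of each additional charge. Highest is arson at $379,500. Additional: $3,000 × 40% = $1,200; $364,000 × 40% = $145,600. Combined base = $379,500 + $146,800 = $526,300.
Defendant was on pretrial release at the time (+35%): $526,300 × 1.35 = $710,505.
Verified full-time employment (−35%): $710,505 × 0.65 = $461,828.25.
$461,828.25 is within the $750,000 maximum.
$461,828.25 is at or above the $500 minimum.
Rounded to the nearest dollar: $461,828.

$461,828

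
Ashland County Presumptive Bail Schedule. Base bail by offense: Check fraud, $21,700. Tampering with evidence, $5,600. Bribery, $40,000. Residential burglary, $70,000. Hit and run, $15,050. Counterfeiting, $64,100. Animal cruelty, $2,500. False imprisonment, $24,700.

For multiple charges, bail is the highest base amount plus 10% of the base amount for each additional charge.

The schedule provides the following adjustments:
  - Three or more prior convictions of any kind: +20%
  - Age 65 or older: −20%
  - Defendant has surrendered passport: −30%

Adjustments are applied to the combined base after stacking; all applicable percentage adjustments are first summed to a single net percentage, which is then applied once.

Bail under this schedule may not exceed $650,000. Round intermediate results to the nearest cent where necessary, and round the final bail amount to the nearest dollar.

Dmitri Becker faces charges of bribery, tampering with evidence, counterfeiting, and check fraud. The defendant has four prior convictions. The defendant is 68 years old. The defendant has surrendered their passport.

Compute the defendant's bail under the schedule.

$49,581

Base amounts from the schedule: bribery $40,000; tampering with evidence $5,600; counterfeiting $64,100; check fraud $21,700.
Stacking rule: highest base plus 10% of each additional charge. Highest is counterfeiting at $64,100. Additional: $40,000 × 10% = $4,000; $5,600 × 10% = $560; $21,700 × 10% = $2,170. Combined base = $64,100 + $6,730 = $70,830.
Net percentage adjustment: +20% −20% −30% = −30%. $70,830 × 0.7 = $49,581.
$49,581 is within the $650,000 maximum.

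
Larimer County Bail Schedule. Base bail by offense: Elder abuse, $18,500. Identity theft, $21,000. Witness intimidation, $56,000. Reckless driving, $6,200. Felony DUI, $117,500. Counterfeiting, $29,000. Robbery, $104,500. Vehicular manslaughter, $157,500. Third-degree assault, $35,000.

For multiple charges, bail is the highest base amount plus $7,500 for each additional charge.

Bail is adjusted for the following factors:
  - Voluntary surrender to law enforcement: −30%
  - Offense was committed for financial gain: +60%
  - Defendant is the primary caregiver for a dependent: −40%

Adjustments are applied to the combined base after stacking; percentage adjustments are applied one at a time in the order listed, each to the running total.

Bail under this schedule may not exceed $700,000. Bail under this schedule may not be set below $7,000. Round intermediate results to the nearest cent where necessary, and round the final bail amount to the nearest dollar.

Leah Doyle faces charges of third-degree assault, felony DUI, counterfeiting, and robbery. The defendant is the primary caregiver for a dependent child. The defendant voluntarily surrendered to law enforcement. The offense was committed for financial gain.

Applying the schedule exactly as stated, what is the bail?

Base amounts from the schedule: third-degree assault $35,000; felony DUI $117,500; counterfeiting $29,000; robbery $104,500.
Stacking rule: highest base plus $7,500 per additional charge. Highest is felony DUI at $117,500; 3 additional charges → +$22,500. Combined base = $140,000.
Voluntary surrender to law enforcement (−30%): $140,000 × 0.7 = $98,000.
Offense was committed for financial gain (+60%): $98,000 × 1.6 = $156,800.
Defendant is the primary caregiver for a dependent (−40%): $156,800 × 0.6 = $94,080.
$94,080 is within the $700,000 maximum.
$94,080 is at or above the $7,000 minimum.

$94,080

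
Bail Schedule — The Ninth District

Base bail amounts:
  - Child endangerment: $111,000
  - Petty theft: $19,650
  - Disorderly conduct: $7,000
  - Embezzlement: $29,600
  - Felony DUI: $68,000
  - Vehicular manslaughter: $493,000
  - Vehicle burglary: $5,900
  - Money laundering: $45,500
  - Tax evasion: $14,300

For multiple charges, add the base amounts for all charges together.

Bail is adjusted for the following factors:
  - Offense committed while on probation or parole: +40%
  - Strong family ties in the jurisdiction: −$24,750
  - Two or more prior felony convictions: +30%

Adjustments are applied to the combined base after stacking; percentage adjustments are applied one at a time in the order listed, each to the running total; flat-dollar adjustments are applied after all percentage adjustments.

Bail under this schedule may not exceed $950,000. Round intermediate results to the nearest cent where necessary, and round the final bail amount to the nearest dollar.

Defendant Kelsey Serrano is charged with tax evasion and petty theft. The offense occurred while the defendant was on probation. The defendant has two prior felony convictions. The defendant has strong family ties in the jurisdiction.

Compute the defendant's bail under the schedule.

$37,039

Base amounts from the schedule: tax evasion $14,300; petty theft $19,650.
Stacking rule: sum of all bases. $14,300 + $19,650 = $33,950.
Offense committed while on probation or parole (+40%): $33,950 × 1.4 = $47,530.
Two or more prior felony convictions (+30%): $47,530 × 1.3 = $61,789.
Strong family ties in the jurisdiction (−$24,750 flat): $61,789 − $24,750 = $37,039.
$37,039 is within the $950,000 maximum.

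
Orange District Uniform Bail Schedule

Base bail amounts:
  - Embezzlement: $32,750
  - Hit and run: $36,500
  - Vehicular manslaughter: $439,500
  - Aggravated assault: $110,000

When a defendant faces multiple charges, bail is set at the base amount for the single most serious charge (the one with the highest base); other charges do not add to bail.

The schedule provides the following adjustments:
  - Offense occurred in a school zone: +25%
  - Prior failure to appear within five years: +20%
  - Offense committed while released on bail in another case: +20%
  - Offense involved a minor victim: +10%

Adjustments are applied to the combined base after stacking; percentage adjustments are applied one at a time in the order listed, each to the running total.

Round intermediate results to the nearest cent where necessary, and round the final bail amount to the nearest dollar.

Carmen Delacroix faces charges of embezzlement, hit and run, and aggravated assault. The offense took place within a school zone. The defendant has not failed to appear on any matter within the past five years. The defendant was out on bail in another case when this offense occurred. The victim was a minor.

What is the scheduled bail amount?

Base amounts from the schedule: embezzlement $32,750; hit and run $36,500; aggravated assault $110,000.
Stacking rule: use the highest base only. Highest is aggravated assault at $110,000. Combined base = $110,000.
Offense occurred in a school zone (+25%): $110,000 × 1.25 = $137,500.
Offense committed while released on bail in another case (+20%): $137,500 × 1.2 = $165,000.
Offense involved a minor victim (+10%): $165,000 × 1.1 = $181,500.

$181,500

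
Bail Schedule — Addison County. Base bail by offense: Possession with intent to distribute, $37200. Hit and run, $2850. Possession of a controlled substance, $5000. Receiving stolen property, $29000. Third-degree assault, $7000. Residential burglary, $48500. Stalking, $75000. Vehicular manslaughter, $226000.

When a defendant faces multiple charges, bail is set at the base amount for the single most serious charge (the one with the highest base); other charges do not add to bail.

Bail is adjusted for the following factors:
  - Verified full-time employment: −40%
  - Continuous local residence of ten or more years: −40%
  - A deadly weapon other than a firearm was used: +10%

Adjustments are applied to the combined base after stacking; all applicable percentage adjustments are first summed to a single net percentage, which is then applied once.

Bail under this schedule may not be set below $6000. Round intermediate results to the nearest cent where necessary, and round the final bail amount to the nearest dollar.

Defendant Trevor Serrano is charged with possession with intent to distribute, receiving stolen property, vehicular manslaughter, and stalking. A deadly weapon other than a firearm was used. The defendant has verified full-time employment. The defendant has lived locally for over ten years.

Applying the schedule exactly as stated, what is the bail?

$67800

Base amounts from the schedule: possession with intent to distribute $37200; receiving stolen property $29000; vehicular manslaughter $226000; stalking $75000.
Stacking rule: use the highest base only. Highest is vehicular manslaughter at $226000. Combined base = $226000.
Net percentage adjustment: −40% −40% +10% = −70%. $226000 × 0.3 = $67800.
$67800 is at or above the $6000 minimum.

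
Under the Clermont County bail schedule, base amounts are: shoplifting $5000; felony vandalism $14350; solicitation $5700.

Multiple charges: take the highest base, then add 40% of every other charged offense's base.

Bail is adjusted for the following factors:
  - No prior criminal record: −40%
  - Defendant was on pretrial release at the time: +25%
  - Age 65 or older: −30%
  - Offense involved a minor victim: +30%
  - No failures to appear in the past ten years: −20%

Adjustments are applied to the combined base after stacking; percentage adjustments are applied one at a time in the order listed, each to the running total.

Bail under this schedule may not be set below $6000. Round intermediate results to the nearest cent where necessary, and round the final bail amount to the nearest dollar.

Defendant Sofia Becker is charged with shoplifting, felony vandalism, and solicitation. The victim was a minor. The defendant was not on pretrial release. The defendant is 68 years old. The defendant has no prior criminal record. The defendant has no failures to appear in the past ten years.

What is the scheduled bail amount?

Base amounts from the schedule: shoplifting $5000; felony vandalism $14350; solicitation $5700.
Stacking rule: highest base plus 40% of each additional charge. Highest is felony vandalism at $14350. Additional: $5000 × 40% = $2000; $5700 × 40% = $2280. Combined base = $14350 + $4280 = $18630.
No prior criminal record (−40%): $18630 × 0.6 = $11178.
Age 65 or older (−30%): $11178 × 0.7 = $7824.60.
Offense involved a minor victim (+30%): $7824.60 × 1.3 = $10171.98.
No failures to appear in the past ten years (−20%): $10171.98 × 0.8 = $8137.58.
$8137.58 is at or above the $6000 minimum.
Rounded to the nearest dollar: $8138.

$8138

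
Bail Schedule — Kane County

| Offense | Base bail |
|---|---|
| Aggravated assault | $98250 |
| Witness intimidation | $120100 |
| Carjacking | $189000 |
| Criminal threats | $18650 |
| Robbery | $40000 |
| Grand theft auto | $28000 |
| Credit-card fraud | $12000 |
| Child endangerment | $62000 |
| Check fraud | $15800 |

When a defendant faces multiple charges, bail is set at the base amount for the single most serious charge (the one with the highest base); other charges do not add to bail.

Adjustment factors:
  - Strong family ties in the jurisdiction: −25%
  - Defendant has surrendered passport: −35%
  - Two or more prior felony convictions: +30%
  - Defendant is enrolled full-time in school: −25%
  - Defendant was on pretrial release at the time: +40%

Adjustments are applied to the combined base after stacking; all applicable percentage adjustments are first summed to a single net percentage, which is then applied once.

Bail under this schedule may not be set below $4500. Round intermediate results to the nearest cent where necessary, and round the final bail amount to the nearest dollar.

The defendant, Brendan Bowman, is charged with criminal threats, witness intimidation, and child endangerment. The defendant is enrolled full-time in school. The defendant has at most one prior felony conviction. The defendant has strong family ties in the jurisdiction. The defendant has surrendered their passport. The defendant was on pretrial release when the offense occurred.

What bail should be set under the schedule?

$66055

Base amounts from the schedule: criminal threats $18650; witness intimidation $120100; child endangerment $62000.
Stacking rule: use the highest base only. Highest is witness intimidation at $120100. Combined base = $120100.
Net percentage adjustment: −25% −35% −25% +40% = −45%. $120100 × 0.55 = $66055.
$66055 is at or above the $4500 minimum.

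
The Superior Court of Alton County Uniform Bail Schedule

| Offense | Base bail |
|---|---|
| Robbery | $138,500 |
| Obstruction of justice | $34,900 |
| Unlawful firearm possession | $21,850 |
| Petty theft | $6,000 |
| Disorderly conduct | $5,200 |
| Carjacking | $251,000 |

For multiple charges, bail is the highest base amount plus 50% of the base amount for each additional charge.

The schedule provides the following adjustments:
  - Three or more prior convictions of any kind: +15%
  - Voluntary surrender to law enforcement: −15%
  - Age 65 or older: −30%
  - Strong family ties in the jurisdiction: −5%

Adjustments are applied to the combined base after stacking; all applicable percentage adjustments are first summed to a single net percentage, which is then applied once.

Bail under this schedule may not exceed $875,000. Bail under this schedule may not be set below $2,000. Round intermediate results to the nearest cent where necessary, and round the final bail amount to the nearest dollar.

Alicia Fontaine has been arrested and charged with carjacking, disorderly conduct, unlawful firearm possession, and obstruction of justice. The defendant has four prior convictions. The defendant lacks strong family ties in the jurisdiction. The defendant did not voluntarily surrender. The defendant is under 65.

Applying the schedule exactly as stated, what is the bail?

$324,271

Base amounts from the schedule: carjacking $251,000; disorderly conduct $5,200; unlawful firearm possession $21,850; obstruction of justice $34,900.
Stacking rule: highest base plus 50% of each additional charge. Highest is carjacking at $251,000. Additional: $5,200 × 50% = $2,600; $21,850 × 50% = $10,925; $34,900 × 50% = $17,450. Combined base = $251,000 + $30,975 = $281,975.
Three or more prior convictions of any kind (+15%): $281,975 × 1.15 = $324,271.25.
$324,271.25 is within the $875,000 maximum.
$324,271.25 is at or above the $2,000 minimum.
Rounded to the nearest dollar: $324,271.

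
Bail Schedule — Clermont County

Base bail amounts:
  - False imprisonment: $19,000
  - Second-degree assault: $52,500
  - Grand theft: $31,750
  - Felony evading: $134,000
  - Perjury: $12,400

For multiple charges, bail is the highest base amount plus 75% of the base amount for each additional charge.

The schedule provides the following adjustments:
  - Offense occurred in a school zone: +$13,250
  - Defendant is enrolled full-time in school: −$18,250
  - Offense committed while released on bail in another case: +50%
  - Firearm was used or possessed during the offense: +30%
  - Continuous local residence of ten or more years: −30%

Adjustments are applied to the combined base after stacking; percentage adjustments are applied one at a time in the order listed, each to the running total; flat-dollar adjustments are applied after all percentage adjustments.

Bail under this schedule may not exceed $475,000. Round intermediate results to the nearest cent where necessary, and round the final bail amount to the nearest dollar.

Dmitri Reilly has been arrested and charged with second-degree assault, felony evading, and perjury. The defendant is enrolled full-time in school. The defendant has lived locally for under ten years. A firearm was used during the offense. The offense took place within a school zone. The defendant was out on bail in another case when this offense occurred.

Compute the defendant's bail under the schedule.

Base amounts from the schedule: second-degree assault $52,500; felony evading $134,000; perjury $12,400.
Stacking rule: highest base plus 75% of each additional charge. Highest is felony evading at $134,000. Additional: $52,500 × 75% = $39,375; $12,400 × 75% = $9,300. Combined base = $134,000 + $48,675 = $182,675.
Offense committed while released on bail in another case (+50%): $182,675 × 1.5 = $274,012.50.
Firearm was used or possessed during the offense (+30%): $274,012.50 × 1.3 = $356,216.25.
Offense occurred in a school zone (+$13,250 flat): $356,216.25 + $13,250 = $369,466.25.
Defendant is enrolled full-time in school (−$18,250 flat): $369,466.25 − $18,250 = $351,216.25.
$351,216.25 is within the $475,000 maximum.
Rounded to the nearest dollar: $351,216.

$351,216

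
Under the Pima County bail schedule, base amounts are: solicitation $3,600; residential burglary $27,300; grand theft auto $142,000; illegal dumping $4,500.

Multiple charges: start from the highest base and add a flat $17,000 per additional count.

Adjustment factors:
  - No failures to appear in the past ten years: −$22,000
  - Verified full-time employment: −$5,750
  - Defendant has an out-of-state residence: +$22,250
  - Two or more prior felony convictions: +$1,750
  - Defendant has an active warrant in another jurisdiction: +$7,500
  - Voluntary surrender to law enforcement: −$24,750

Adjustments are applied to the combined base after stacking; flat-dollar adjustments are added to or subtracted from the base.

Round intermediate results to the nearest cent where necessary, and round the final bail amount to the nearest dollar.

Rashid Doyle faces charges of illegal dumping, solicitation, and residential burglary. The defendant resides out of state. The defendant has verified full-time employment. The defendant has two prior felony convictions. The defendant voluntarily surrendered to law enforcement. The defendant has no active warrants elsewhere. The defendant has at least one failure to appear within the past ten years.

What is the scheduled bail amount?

$54,800

Base amounts from the schedule: illegal dumping $4,500; solicitation $3,600; residential burglary $27,300.
Stacking rule: highest base plus $17,000 per additional charge. Highest is residential burglary at $27,300; 2 additional charges → +$34,000. Combined base = $61,300.
Verified full-time employment (−$5,750 flat): $61,300 − $5,750 = $55,550.
Defendant has an out-of-state residence (+$22,250 flat): $55,550 + $22,250 = $77,800.
Two or more prior felony convictions (+$1,750 flat): $77,800 + $1,750 = $79,550.
Voluntary surrender to law enforcement (−$24,750 flat): $79,550 − $24,750 = $54,800.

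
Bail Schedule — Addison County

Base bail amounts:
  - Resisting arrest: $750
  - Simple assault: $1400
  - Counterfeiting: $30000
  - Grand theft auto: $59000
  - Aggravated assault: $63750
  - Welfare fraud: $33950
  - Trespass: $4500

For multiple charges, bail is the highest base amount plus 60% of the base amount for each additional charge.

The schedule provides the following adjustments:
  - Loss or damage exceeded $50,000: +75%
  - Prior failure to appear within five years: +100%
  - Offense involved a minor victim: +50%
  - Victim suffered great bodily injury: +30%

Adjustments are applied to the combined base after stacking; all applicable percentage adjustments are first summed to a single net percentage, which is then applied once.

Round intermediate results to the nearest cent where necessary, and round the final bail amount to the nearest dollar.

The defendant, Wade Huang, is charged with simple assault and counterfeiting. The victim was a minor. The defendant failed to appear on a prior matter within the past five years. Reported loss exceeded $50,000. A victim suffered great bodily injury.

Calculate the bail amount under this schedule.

$109482

Base amounts from the schedule: simple assault $1400; counterfeiting $30000.
Stacking rule: highest base plus 60% of each additional charge. Highest is counterfeiting at $30000. Additional: $1400 × 60% = $840. Combined base = $30000 + $840 = $30840.
Net percentage adjustment: +75% +100% +50% +30% = +255%. $30840 × 3.55 = $109482.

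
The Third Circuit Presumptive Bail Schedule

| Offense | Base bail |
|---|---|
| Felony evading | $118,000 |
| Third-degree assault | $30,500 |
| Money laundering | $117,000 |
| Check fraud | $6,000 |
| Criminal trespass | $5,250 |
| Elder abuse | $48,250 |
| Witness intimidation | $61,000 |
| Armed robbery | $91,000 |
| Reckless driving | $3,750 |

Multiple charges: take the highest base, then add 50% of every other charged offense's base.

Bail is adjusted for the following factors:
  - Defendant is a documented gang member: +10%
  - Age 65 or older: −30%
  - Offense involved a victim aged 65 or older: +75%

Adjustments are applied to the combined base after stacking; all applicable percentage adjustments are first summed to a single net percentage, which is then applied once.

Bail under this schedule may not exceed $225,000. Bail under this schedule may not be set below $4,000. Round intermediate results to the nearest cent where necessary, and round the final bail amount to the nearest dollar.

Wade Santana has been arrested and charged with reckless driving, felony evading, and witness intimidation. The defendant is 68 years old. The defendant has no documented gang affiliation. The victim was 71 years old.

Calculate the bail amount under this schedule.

Base amounts from the schedule: reckless driving $3,750; felony evading $118,000; witness intimidation $61,000.
Stacking rule: highest base plus 50% of each additional charge. Highest is felony evading at $118,000. Additional: $3,750 × 50% = $1,875; $61,000 × 50% = $30,500. Combined base = $118,000 + $32,375 = $150,375.
Net percentage adjustment: −30% +75% = +45%. $150,375 × 1.45 = $218,043.75.
$218,043.75 is within the $225,000 maximum.
$218,043.75 is at or above the $4,000 minimum.
Rounded to the nearest dollar: $218,044.

$218,044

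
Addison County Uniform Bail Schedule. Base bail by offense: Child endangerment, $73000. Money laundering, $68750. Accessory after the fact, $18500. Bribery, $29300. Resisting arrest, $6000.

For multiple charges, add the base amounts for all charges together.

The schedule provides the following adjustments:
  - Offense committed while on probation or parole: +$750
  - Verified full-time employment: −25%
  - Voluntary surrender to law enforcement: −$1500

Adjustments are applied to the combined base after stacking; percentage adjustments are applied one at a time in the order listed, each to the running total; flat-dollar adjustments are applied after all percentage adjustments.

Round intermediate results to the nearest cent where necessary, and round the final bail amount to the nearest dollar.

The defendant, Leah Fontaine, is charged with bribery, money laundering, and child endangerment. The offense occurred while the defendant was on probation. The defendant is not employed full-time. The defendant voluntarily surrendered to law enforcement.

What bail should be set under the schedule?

$170300

Base amounts from the schedule: bribery $29300; money laundering $68750; child endangerment $73000.
Stacking rule: sum of all bases. $29300 + $68750 + $73000 = $171050.
Offense committed while on probation or parole (+$750 flat): $171050 + $750 = $171800.
Voluntary surrender to law enforcement (−$1500 flat): $171800 − $1500 = $170300.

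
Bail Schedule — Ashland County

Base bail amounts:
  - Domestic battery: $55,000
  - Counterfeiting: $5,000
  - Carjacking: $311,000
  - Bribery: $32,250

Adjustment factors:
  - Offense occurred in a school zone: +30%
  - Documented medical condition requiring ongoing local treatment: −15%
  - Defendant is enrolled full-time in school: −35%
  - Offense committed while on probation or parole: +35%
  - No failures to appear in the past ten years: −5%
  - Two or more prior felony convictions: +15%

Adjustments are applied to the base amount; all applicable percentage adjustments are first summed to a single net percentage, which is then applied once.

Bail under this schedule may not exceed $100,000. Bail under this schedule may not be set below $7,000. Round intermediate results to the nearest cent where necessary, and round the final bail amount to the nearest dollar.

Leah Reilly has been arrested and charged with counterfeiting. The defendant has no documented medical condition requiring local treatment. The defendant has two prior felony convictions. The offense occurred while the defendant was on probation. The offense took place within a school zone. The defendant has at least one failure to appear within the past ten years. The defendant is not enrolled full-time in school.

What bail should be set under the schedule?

$9,000

Base amounts from the schedule: counterfeiting $5,000.
Single charge. Combined base = $5,000.
Net percentage adjustment: +30% +35% +15% = +80%. $5,000 × 1.8 = $9,000.
$9,000 is within the $100,000 maximum.
$9,000 is at or above the $7,000 minimum.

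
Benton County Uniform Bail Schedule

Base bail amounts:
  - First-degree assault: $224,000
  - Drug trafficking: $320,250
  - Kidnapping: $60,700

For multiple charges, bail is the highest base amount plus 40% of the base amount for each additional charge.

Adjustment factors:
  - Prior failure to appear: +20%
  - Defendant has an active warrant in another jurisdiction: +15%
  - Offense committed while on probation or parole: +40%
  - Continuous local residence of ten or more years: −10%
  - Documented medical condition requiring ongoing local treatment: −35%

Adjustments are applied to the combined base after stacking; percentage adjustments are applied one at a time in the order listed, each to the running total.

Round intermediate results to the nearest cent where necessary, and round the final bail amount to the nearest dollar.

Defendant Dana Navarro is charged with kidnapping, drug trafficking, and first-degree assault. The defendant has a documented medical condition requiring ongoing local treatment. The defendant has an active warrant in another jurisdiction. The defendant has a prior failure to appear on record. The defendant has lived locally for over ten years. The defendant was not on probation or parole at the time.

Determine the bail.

Base amounts from the schedule: kidnapping $60,700; drug trafficking $320,250; first-degree assault $224,000.
Stacking rule: highest base plus 40% of each additional charge. Highest is drug trafficking at $320,250. Additional: $60,700 × 40% = $24,280; $224,000 × 40% = $89,600. Combined base = $320,250 + $113,880 = $434,130.
Prior failure to appear (+20%): $434,130 × 1.2 = $520,956.
Defendant has an active warrant in another jurisdiction (+15%): $520,956 × 1.15 = $599,099.40.
Continuous local residence of ten or more years (−10%): $599,099.40 × 0.9 = $539,189.46.
Documented medical condition requiring ongoing local treatment (−35%): $539,189.46 × 0.65 = $350,473.15.
Rounded to the nearest dollar: $350,473.

$350,473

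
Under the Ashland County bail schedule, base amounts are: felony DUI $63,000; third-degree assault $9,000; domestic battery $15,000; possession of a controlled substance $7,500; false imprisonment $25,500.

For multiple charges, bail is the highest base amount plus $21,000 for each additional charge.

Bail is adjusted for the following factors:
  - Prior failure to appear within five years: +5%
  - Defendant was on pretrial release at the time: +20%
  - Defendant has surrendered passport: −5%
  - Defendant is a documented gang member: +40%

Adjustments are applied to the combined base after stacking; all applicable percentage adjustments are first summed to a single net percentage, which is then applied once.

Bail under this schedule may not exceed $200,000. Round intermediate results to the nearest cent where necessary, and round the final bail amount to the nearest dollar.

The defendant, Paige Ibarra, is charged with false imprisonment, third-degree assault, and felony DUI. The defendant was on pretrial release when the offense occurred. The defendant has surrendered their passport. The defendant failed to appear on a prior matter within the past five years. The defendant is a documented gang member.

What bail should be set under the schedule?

$168,000

Base amounts from the schedule: false imprisonment $25,500; third-degree assault $9,000; felony DUI $63,000.
Stacking rule: highest base plus $21,000 per additional charge. Highest is felony DUI at $63,000; 2 additional charges → +$42,000. Combined base = $105,000.
Net percentage adjustment: +5% +20% −5% +40% = +60%. $105,000 × 1.6 = $168,000.
$168,000 is within the $200,000 maximum.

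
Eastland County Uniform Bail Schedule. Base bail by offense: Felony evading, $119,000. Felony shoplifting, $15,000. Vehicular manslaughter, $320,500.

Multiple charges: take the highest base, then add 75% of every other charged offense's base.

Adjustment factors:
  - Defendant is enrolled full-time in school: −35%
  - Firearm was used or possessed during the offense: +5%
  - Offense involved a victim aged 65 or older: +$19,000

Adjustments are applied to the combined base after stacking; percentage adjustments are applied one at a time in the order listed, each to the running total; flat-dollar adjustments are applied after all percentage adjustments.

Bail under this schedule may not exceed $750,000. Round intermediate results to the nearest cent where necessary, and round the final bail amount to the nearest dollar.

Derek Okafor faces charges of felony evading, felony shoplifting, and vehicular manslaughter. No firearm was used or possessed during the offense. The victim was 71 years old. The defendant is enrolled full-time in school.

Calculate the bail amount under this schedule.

Base amounts from the schedule: felony evading $119,000; felony shoplifting $15,000; vehicular manslaughter $320,500.
Stacking rule: highest base plus 75% of each additional charge. Highest is vehicular manslaughter at $320,500. Additional: $119,000 × 75% = $89,250; $15,000 × 75% = $11,250. Combined base = $320,500 + $100,500 = $421,000.
Defendant is enrolled full-time in school (−35%): $421,000 × 0.65 = $273,650.
Offense involved a victim aged 65 or older (+$19,000 flat): $273,650 + $19,000 = $292,650.
$292,650 is within the $750,000 maximum.

$292,650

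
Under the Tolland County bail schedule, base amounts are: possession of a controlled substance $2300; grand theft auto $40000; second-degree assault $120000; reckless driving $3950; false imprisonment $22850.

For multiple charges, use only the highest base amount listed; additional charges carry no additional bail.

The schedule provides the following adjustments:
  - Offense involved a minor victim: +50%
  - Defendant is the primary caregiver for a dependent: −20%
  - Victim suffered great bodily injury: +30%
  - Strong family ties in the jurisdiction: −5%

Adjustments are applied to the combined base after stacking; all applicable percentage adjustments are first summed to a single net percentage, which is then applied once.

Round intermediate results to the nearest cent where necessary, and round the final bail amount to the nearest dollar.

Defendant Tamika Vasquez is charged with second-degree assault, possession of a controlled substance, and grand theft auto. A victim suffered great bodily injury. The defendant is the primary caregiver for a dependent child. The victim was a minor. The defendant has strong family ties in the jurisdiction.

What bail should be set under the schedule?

$186000

Base amounts from the schedule: second-degree assault $120000; possession of a controlled substance $2300; grand theft auto $40000.
Stacking rule: use the highest base only. Highest is second-degree assault at $120000. Combined base = $120000.
Net percentage adjustment: +50% −20% +30% −5% = +55%. $120000 × 1.55 = $186000.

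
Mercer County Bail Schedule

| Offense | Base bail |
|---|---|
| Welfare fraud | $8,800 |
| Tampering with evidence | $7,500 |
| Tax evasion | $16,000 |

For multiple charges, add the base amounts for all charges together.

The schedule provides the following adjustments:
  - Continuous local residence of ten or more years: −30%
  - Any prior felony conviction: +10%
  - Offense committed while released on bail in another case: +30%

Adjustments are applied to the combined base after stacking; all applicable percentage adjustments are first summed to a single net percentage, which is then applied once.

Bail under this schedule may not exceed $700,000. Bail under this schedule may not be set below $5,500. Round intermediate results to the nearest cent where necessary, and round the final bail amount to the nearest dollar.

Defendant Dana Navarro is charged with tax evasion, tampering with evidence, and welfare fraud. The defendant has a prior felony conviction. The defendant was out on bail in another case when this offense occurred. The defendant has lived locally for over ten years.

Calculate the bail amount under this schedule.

$35,530

Base amounts from the schedule: tax evasion $16,000; tampering with evidence $7,500; welfare fraud $8,800.
Stacking rule: sum of all bases. $16,000 + $7,500 + $8,800 = $32,300.
Net percentage adjustment: −30% +10% +30% = +10%. $32,300 × 1.1 = $35,530.
$35,530 is within the $700,000 maximum.
$35,530 is at or above the $5,500 minimum.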